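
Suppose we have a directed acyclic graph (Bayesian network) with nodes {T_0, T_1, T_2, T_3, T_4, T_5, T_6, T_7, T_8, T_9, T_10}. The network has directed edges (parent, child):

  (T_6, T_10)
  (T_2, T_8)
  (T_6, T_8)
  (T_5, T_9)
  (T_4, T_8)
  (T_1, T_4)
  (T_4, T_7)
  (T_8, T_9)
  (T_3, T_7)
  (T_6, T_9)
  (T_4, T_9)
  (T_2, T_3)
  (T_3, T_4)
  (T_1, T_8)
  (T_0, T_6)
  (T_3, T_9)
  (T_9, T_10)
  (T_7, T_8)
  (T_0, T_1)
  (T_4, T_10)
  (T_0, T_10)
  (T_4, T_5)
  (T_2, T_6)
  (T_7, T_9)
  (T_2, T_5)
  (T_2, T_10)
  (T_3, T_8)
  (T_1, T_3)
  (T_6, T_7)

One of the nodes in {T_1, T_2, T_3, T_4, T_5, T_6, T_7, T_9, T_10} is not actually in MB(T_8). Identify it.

T_10

T_8 has child T_9.
T_8's parents: T_1, T_2, T_3, T_4, T_6, T_7.
For each child, the remaining parents (spouses of T_8):
  parents(T_9) \ {T_8} = {T_3, T_4, T_5, T_6, T_7}.
MB(T_8) = {T_1, T_2, T_3, T_4, T_5, T_6, T_7, T_9}.
T_10 is neither a parent, child, nor co-parent of T_8, so it does not belong.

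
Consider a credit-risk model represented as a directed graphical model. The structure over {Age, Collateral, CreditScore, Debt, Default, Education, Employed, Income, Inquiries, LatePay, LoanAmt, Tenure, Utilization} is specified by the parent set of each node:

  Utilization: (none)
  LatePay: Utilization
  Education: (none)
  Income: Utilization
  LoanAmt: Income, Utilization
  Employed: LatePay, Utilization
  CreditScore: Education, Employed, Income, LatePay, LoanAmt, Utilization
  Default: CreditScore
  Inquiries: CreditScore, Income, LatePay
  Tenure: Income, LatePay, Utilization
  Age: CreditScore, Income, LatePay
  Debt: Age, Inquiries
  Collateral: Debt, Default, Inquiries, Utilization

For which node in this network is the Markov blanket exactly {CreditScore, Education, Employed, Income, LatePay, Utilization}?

The target node must have every member of {CreditScore, Education, Employed, Income, LatePay, Utilization} as a parent, child, or co-parent, and no others.
Parents of LoanAmt: Income, Utilization; children: CreditScore; co-parents: Education, Employed, Income, LatePay, Utilization.
These exactly cover the given set, so the node is LoanAmt.

LoanAmt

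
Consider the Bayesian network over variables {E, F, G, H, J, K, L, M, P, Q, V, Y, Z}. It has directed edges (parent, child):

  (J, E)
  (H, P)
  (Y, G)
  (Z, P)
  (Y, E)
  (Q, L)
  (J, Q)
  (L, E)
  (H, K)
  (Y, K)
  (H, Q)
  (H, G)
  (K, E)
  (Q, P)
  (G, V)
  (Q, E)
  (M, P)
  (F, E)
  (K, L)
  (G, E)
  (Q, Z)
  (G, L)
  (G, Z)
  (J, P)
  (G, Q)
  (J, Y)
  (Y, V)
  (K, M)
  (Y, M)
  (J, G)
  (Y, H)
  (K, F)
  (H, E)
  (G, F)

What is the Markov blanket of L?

{E, F, G, H, J, K, Q, Y}

L has parents G, K, Q.
Children of L: E.
Parents of each child, excluding L:
  E also has parents F, G, H, J, K, Q, Y.
Taking the union gives {E, F, G, H, J, K, Q, Y}.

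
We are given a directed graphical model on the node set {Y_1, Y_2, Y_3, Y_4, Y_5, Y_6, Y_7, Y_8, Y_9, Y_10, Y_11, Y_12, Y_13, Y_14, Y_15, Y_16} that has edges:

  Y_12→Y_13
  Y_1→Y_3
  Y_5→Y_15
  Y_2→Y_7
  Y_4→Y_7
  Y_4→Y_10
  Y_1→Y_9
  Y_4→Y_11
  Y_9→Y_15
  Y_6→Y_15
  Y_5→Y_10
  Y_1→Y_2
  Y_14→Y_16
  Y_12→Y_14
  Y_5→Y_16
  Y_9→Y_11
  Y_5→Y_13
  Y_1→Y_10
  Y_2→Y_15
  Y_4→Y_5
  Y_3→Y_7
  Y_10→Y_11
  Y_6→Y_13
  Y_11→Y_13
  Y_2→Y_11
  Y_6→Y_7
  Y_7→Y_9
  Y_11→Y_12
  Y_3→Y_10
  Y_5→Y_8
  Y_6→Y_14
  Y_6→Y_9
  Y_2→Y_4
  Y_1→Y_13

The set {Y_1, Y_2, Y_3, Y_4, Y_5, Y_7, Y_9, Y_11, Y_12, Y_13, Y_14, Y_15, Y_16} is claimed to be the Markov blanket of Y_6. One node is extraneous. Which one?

A node's Markov blanket = Pa ∪ Ch ∪ (parents of Ch other than the node itself).
Y_6 has children Y_7, Y_9, Y_13, Y_14, Y_15.
Pa(Y_6) = {}.
For each child, the remaining parents (spouses of Y_6):
  Y_7: Y_2, Y_3, Y_4
  Y_9: Y_1, Y_7
  Y_13: Y_1, Y_5, Y_11, Y_12
  Y_14: Y_12
  Y_15: Y_2, Y_5, Y_9
MB(Y_6) = {Y_1, Y_2, Y_3, Y_4, Y_5, Y_7, Y_9, Y_11, Y_12, Y_13, Y_14, Y_15}.
Y_16 is neither a parent, child, nor co-parent of Y_6, so it does not belong.

Y_16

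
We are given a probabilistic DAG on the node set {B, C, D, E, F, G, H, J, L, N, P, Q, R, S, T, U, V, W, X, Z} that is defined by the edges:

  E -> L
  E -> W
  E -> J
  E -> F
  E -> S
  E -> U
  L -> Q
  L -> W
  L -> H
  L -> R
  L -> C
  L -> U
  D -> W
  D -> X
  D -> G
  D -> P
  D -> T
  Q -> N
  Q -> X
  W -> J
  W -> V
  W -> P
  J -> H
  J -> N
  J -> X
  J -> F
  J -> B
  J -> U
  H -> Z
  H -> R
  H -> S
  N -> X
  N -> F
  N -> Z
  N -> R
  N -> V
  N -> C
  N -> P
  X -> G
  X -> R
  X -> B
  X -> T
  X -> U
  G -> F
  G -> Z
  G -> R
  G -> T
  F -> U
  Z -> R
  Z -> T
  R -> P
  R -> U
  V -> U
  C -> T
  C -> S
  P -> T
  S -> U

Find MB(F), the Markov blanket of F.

A node's Markov blanket = Pa ∪ Ch ∪ (parents of Ch other than the node itself).
Parents of F: E, G, J, N.
F has child U.
Parents of each child, excluding F:
  U also has parents E, J, L, R, S, V, X.
Union: {E, G, J, N} ∪ {U} ∪ {E, J, L, R, S, V, X} = {E, G, J, L, N, R, S, U, V, X}.

{E, G, J, L, N, R, S, U, V, X}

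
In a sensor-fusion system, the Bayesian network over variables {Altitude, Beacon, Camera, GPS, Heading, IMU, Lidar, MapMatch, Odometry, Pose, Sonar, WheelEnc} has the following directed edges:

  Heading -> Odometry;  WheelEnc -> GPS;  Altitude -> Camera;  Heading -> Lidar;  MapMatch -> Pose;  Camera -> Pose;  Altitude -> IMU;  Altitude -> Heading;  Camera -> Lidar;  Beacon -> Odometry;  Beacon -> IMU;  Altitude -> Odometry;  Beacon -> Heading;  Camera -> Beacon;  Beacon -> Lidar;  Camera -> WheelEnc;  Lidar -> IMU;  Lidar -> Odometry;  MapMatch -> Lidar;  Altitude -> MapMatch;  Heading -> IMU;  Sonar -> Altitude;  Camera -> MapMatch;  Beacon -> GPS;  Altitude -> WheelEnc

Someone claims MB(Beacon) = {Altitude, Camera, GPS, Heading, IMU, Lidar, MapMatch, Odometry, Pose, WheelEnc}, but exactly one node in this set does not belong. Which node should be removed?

Pa(Beacon) = {Camera}.
Children of Beacon: GPS, Heading, IMU, Lidar, Odometry.
For each child, the remaining parents (spouses of Beacon):
  parents(Heading) \ {Beacon} = {Altitude}.
  Lidar's other parents are Camera, Heading, MapMatch.
  parents(GPS) \ {Beacon} = {WheelEnc}.
  IMU's other parents are Altitude, Heading, Lidar.
  Odometry's other parents are Altitude, Heading, Lidar.
MB(Beacon) = {Altitude, Camera, GPS, Heading, IMU, Lidar, MapMatch, Odometry, WheelEnc}.
Pose is neither a parent, child, nor co-parent of Beacon, so it does not belong.

Pose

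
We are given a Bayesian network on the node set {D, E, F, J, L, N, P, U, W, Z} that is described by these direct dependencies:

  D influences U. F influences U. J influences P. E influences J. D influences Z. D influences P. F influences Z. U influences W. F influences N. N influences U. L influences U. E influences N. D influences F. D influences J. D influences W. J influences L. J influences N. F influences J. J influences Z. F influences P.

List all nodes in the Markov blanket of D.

A node's Markov blanket = Pa ∪ Ch ∪ (parents of Ch other than the node itself).
Parents of D: none.
D's children: F, J, P, U, W, Z.
Parents of each child, excluding D:
  F has no other parent.
  J's other parents are E, F.
  parents(P) \ {D} = {F, J}.
  U also has parents F, L, N.
  W's other parent is U.
  Z also has parents F, J.
MB(D) = {E, F, J, L, N, P, U, W, Z}.

{E, F, J, L, N, P, U, W, Z}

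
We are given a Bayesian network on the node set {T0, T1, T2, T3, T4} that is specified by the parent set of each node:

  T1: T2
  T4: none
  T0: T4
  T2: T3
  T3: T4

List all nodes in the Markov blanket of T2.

Children of T2: T1.
T2's parents: T3.
Co-parents of T2 (other parents of its children):
  T1 has no other parent.
MB(T2) = {T1, T3}.

{T1, T3}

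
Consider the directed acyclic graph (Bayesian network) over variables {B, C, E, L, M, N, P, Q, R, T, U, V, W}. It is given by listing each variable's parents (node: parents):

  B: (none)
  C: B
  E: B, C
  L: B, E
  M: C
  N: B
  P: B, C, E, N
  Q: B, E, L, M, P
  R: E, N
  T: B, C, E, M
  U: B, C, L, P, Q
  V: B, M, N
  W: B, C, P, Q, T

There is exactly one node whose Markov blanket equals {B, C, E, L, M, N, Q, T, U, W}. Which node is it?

The target node must have every member of {B, C, E, L, M, N, Q, T, U, W} as a parent, child, or co-parent, and no others.
Parents of P: B, C, E, N; children: Q, U, W; co-parents: B, C, E, L, M, Q, T.
These exactly cover the given set, so the node is P.

P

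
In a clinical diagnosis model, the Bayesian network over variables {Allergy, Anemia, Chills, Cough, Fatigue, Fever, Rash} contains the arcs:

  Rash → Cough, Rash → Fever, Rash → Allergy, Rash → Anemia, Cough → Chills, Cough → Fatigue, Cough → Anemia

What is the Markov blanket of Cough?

The Markov blanket of a node is its parents, its children, and the other parents of its children.
Cough's children: Anemia, Chills, Fatigue.
Cough has parent Rash.
Co-parents of Cough (other parents of its children):
  Chills has no other parent.
  Fatigue has no other parent.
  parents(Anemia) \ {Cough} = {Rash}.
Taking the union gives {Anemia, Chills, Fatigue, Rash}.

{Anemia, Chills, Fatigue, Rash}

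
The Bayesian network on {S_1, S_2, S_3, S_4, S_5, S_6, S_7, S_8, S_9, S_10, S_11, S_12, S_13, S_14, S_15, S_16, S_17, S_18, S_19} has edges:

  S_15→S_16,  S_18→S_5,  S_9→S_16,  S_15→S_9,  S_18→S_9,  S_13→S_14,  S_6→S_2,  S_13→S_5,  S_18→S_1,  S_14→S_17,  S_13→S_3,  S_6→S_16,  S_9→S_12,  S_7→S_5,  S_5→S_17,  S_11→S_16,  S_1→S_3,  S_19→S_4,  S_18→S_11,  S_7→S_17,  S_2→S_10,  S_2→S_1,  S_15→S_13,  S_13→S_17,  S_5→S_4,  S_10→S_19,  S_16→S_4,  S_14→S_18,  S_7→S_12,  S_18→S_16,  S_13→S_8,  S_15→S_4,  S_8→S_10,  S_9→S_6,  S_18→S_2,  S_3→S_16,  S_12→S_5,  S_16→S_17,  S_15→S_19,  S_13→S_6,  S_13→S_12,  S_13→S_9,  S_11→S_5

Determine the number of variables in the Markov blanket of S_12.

A node's Markov blanket = Pa ∪ Ch ∪ (parents of Ch other than the node itself).
Pa(S_12) = {S_7, S_9, S_13}.
Children of S_12: S_5.
Parents of each child, excluding S_12:
  parents(S_5) \ {S_12} = {S_7, S_11, S_13, S_18}.
MB(S_12) = {S_5, S_7, S_9, S_11, S_13, S_18}, which has 6 nodes.

6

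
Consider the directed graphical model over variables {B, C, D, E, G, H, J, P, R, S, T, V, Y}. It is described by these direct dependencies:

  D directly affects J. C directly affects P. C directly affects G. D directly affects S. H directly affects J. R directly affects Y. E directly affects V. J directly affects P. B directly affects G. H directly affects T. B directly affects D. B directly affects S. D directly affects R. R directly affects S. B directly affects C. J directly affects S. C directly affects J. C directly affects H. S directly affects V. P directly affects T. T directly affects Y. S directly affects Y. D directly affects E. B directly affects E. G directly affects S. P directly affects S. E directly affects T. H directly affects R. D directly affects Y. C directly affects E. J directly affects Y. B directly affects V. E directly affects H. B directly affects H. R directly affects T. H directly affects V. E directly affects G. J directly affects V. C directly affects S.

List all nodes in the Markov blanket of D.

{B, C, E, G, H, J, P, R, S, T, Y}

Parents of D: B.
D has children E, J, R, S, Y.
Parents of each child, excluding D:
  parents(E) \ {D} = {B, C}.
  J also has parents C, H.
  R also has parent H.
  S also has parents B, C, G, J, P, R.
  Y also has parents J, R, S, T.
Taking the union gives {B, C, E, G, H, J, P, R, S, T, Y}.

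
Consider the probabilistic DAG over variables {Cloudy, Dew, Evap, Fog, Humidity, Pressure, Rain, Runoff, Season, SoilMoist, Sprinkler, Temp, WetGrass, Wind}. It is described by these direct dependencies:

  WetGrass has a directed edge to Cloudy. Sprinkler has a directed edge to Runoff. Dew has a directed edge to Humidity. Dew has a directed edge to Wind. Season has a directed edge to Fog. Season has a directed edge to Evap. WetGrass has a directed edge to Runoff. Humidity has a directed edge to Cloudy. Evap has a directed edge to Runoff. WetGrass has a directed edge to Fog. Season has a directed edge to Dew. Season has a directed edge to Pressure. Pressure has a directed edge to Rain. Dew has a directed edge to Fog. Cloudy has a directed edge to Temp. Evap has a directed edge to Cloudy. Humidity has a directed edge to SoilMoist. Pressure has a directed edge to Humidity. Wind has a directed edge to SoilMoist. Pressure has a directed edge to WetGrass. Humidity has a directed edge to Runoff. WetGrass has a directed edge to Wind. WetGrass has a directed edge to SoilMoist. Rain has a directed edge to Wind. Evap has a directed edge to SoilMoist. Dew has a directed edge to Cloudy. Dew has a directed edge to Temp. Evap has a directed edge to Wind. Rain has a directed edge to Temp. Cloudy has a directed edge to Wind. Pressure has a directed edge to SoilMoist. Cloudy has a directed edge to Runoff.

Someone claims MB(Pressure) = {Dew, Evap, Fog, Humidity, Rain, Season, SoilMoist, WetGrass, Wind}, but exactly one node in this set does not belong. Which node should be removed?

Fog

Ch(Pressure) = {Humidity, Rain, SoilMoist, WetGrass}.
Pa(Pressure) = {Season}.
Co-parents of Pressure (other parents of its children):
  WetGrass: no additional parents.
  parents(Humidity) \ {Pressure} = {Dew}.
  Rain: no additional parents.
  SoilMoist's other parents are Evap, Humidity, WetGrass, Wind.
MB(Pressure) = {Dew, Evap, Humidity, Rain, Season, SoilMoist, WetGrass, Wind}.
Fog is neither a parent, child, nor co-parent of Pressure, so it does not belong.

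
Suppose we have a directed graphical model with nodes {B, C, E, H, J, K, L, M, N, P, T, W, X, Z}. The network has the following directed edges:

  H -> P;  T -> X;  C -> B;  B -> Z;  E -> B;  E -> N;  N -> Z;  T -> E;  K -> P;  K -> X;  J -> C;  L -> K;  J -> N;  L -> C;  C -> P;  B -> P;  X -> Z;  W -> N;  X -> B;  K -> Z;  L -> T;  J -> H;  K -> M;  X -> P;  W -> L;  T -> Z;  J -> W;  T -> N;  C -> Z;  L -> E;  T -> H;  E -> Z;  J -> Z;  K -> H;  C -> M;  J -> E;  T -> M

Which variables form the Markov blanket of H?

{B, C, J, K, P, T, X}

Pa(H) = {J, K, T}.
Ch(H) = {P}.
For each child, the remaining parents (spouses of H):
  P: B, C, K, X
Taking the union gives {B, C, J, K, P, T, X}.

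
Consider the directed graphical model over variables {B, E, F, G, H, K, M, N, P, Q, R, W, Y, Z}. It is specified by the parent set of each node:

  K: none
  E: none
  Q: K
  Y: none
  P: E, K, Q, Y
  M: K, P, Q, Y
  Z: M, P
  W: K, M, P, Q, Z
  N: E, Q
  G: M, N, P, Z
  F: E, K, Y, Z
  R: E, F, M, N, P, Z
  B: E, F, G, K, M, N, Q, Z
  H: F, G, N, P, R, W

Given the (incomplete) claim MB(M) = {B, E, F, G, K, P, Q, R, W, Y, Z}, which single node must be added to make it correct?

Parents of M: K, P, Q, Y.
Children of M: B, G, R, W, Z.
Parents of each child, excluding M:
  parents(Z) \ {M} = {P}.
  W also has parents K, P, Q, Z.
  G's other parents are N, P, Z.
  parents(R) \ {M} = {E, F, N, P, Z}.
  B also has parents E, F, G, K, N, Q, Z.
MB(M) = {B, E, F, G, K, N, P, Q, R, W, Y, Z}.
Comparing with the claimed set, N is missing.

N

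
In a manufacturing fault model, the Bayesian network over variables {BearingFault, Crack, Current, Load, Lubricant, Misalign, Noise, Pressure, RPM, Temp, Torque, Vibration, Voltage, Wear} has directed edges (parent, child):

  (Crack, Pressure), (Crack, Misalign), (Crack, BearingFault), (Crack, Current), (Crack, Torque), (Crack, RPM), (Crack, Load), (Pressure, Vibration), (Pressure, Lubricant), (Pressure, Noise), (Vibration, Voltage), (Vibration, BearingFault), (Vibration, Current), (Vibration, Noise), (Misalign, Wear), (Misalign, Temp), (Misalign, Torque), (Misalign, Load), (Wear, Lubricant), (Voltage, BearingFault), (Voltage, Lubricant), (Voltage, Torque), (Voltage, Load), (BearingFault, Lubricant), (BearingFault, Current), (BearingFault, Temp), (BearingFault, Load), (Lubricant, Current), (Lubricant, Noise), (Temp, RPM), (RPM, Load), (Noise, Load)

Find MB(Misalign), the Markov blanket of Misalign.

{BearingFault, Crack, Load, Noise, RPM, Temp, Torque, Voltage, Wear}

Parents of Misalign: Crack.
Misalign's children: Load, Temp, Torque, Wear.
Co-parents of Misalign (other parents of its children):
  Wear: no additional parents.
  parents(Temp) \ {Misalign} = {BearingFault}.
  Torque's other parents are Crack, Voltage.
  Load also has parents BearingFault, Crack, Noise, RPM, Voltage.
Union: {Crack} ∪ {Load, Temp, Torque, Wear} ∪ {BearingFault, Crack, Noise, RPM, Voltage} = {BearingFault, Crack, Load, Noise, RPM, Temp, Torque, Voltage, Wear}.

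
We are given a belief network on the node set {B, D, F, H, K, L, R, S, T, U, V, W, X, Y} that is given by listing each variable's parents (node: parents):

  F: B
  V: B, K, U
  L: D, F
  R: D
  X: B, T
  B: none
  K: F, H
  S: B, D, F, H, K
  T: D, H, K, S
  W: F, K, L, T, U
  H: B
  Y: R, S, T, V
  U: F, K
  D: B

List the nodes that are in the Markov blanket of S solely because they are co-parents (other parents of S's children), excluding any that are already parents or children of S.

Children of S: T, Y.
  T's other parents are D, H, K.
  parents(Y) \ {S} = {R, T, V}.
Excluding nodes already adjacent to S (B, D, F, H, K, T, Y), the co-parent-only contribution is {R, V}.

{R, V}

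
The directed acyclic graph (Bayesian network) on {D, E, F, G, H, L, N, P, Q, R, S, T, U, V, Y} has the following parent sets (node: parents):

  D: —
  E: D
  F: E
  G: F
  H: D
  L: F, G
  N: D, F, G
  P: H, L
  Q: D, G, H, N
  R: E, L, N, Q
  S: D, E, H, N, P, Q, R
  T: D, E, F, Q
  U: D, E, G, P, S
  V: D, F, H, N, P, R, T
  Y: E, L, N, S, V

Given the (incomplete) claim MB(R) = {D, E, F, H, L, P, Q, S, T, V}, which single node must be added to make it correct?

N

By definition, MB(R) is built from R's parents, R's children, and the co-parents of R.
R's parents: E, L, N, Q.
R has children S, V.
For each child, the remaining parents (spouses of R):
  S's other parents are D, E, H, N, P, Q.
  V also has parents D, F, H, N, P, T.
MB(R) = {D, E, F, H, L, N, P, Q, S, T, V}.
Comparing with the claimed set, N is missing.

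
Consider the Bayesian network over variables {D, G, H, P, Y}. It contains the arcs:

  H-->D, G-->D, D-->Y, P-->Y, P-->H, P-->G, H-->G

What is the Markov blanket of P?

{D, G, H, Y}

The Markov blanket of a node is its parents, its children, and the other parents of its children.
Parents of P: none.
P has children G, H, Y.
Parents of each child, excluding P:
  H: —
  G: H
  Y: D
So the Markov blanket of P is {D, G, H, Y}.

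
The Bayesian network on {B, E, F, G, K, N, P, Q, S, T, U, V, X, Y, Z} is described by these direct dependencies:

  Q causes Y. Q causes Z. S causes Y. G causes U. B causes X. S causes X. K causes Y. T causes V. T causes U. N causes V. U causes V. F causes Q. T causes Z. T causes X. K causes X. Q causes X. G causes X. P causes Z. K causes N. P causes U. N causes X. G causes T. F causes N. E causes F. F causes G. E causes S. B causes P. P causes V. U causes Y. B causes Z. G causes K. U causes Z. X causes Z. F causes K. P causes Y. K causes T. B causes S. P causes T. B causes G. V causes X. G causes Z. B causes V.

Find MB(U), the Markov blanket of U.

A node's Markov blanket = Pa ∪ Ch ∪ (parents of Ch other than the node itself).
Parents of U: G, P, T.
U's children: V, Y, Z.
Parents of each child, excluding U:
  V: B, N, P, T
  Y: K, P, Q, S
  Z: B, G, P, Q, T, X
MB(U) = {B, G, K, N, P, Q, S, T, V, X, Y, Z}.

{B, G, K, N, P, Q, S, T, V, X, Y, Z}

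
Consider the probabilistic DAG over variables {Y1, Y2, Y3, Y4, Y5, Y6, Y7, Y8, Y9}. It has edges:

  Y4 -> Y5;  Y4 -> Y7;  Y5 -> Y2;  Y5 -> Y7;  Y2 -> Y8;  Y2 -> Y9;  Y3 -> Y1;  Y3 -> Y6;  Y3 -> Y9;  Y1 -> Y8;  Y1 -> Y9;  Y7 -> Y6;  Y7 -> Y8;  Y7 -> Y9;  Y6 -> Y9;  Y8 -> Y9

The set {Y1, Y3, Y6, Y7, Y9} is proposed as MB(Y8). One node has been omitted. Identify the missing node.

Y8 has child Y9.
Y8's parents: Y1, Y2, Y7.
Parents of each child, excluding Y8:
  Y9 also has parents Y1, Y2, Y3, Y6, Y7.
MB(Y8) = {Y1, Y2, Y3, Y6, Y7, Y9}.
Comparing with the claimed set, Y2 is missing.

Y2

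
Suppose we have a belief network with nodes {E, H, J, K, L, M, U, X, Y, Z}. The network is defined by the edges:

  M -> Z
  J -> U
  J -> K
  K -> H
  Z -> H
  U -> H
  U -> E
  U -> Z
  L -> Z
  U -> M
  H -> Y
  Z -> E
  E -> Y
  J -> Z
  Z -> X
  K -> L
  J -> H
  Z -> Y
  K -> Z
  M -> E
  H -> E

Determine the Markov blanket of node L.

{J, K, M, U, Z}

By definition, MB(L) is built from L's parents, L's children, and the co-parents of L.
Parents of L: K.
L has child Z.
Parents of each child, excluding L:
  Z: J, K, M, U
Union: {K} ∪ {Z} ∪ {J, K, M, U} = {J, K, M, U, Z}.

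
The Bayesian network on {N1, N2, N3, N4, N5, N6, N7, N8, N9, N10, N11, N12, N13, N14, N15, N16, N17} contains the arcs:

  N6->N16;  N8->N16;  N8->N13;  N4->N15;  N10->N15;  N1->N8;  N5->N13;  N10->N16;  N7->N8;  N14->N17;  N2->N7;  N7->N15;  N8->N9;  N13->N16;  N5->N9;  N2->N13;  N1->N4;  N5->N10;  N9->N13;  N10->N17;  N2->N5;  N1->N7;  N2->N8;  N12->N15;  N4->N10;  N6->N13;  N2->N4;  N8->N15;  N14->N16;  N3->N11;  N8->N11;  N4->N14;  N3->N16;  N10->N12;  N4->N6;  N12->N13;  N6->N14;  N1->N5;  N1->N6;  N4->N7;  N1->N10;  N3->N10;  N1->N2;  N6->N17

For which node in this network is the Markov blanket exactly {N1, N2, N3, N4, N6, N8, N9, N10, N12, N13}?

N5

The target node must have every member of {N1, N2, N3, N4, N6, N8, N9, N10, N12, N13} as a parent, child, or co-parent, and no others.
Parents of N5: N1, N2; children: N9, N10, N13; co-parents: N1, N2, N3, N4, N6, N8, N9, N12.
These exactly cover the given set, so the node is N5.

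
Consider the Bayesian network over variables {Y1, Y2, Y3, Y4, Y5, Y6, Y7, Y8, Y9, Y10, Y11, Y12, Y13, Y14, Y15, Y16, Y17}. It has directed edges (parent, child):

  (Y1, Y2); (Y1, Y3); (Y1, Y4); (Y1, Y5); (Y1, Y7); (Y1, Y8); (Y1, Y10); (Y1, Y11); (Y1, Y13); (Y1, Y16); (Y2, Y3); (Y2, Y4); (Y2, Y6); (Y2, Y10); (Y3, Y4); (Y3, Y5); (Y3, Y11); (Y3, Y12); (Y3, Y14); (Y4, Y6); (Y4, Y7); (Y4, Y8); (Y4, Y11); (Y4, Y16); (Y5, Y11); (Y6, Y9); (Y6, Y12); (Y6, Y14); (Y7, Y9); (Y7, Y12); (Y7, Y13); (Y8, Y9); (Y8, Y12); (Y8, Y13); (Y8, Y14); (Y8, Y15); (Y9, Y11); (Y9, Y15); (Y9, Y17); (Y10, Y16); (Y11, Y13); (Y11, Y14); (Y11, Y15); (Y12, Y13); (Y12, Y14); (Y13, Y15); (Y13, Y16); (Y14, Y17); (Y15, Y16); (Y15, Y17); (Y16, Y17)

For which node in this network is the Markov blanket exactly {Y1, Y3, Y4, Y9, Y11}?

The target node must have every member of {Y1, Y3, Y4, Y9, Y11} as a parent, child, or co-parent, and no others.
Parents of Y5: Y1, Y3; children: Y11; co-parents: Y1, Y3, Y4, Y9.
These exactly cover the given set, so the node is Y5.

Y5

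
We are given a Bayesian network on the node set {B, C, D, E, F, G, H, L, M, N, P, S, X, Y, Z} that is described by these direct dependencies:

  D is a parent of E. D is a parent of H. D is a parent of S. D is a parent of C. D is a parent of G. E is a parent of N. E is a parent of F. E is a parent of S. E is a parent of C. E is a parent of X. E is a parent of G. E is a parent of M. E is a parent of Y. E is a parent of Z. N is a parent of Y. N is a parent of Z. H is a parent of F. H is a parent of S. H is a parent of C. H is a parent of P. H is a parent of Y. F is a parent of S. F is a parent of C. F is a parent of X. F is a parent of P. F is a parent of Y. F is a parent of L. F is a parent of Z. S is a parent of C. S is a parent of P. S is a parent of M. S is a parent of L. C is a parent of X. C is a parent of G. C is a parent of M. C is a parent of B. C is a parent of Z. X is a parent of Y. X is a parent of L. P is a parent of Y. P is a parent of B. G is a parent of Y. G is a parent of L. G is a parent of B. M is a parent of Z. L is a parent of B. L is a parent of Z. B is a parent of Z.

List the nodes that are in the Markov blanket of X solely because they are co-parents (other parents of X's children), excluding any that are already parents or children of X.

Children of X: L, Y.
  parents(Y) \ {X} = {E, F, G, H, N, P}.
  parents(L) \ {X} = {F, G, S}.
Excluding nodes already adjacent to X (C, E, F, L, Y), the co-parent-only contribution is {G, H, N, P, S}.

{G, H, N, P, S}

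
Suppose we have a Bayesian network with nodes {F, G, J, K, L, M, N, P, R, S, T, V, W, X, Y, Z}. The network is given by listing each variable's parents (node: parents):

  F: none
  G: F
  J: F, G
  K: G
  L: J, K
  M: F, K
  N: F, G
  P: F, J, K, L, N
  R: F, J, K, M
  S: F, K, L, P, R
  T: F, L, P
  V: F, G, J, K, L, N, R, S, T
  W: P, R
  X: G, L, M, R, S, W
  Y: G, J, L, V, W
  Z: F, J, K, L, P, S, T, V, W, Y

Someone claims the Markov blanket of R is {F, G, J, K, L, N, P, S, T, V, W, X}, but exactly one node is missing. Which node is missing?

R's parents: F, J, K, M.
Ch(R) = {S, V, W, X}.
Other parents of R's children:
  S also has parents F, K, L, P.
  V also has parents F, G, J, K, L, N, S, T.
  W also has parent P.
  X's other parents are G, L, M, S, W.
MB(R) = {F, G, J, K, L, M, N, P, S, T, V, W, X}.
Comparing with the claimed set, M is missing.

M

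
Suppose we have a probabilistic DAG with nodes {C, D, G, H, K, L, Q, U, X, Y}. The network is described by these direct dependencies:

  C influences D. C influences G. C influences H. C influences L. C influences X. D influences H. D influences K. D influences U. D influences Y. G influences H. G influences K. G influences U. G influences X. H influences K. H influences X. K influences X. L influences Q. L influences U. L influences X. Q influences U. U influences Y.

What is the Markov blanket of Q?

Recall MB(v) = parents ∪ children ∪ spouses, where spouses are the other parents of v's children.
Q has child U.
Q's parents: L.
Other parents of Q's children:
  U also has parents D, G, L.
So the Markov blanket of Q is {D, G, L, U}.

{D, G, L, U}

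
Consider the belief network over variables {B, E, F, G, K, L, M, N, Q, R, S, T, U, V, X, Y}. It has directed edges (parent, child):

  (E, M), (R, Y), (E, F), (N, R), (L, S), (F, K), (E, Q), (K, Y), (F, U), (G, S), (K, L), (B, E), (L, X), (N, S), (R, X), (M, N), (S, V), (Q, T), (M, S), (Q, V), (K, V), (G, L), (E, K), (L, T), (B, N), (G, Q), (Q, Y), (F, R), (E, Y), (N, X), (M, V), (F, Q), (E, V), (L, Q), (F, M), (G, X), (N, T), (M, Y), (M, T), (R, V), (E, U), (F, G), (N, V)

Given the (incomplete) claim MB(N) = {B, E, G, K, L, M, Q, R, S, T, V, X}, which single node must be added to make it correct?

A node's Markov blanket = Pa ∪ Ch ∪ (parents of Ch other than the node itself).
Parents of N: B, M.
Ch(N) = {R, S, T, V, X}.
Co-parents of N (other parents of its children):
  R: F
  S: G, L, M
  T: L, M, Q
  V: E, K, M, Q, R, S
  X: G, L, R
MB(N) = {B, E, F, G, K, L, M, Q, R, S, T, V, X}.
Comparing with the claimed set, F is missing.

F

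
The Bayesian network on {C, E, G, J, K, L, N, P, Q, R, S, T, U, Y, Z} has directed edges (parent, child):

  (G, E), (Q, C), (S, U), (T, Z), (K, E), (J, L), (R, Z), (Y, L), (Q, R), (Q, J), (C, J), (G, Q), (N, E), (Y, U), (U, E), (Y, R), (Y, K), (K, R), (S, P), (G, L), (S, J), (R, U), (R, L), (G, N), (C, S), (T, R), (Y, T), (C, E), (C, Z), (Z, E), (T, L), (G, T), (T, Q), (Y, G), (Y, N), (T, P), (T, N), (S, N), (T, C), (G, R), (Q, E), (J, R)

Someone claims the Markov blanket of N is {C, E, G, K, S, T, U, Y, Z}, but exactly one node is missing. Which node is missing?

Q

N has child E.
Parents of N: G, S, T, Y.
Parents of each child, excluding N:
  E also has parents C, G, K, Q, U, Z.
MB(N) = {C, E, G, K, Q, S, T, U, Y, Z}.
Comparing with the claimed set, Q is missing.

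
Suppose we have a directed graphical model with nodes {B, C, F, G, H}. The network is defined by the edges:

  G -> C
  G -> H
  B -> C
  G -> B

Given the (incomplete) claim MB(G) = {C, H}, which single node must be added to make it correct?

The Markov blanket of a node is its parents, its children, and the other parents of its children.
G has no parents.
G has children B, C, H.
For each child, the remaining parents (spouses of G):
  B: —
  H: —
  C: B
MB(G) = {B, C, H}.
Comparing with the claimed set, B is missing.

B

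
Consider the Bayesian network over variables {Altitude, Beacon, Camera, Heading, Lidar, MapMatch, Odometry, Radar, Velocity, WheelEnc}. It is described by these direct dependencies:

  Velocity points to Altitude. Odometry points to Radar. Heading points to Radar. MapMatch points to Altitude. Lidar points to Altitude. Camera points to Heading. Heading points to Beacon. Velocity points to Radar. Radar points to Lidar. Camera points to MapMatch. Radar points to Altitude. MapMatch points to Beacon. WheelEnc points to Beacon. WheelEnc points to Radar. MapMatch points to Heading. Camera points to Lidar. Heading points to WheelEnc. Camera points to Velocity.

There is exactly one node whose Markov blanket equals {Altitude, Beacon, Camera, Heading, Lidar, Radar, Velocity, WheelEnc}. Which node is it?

The target node must have every member of {Altitude, Beacon, Camera, Heading, Lidar, Radar, Velocity, WheelEnc} as a parent, child, or co-parent, and no others.
Parents of MapMatch: Camera; children: Altitude, Beacon, Heading; co-parents: Camera, Heading, Lidar, Radar, Velocity, WheelEnc.
These exactly cover the given set, so the node is MapMatch.

MapMatch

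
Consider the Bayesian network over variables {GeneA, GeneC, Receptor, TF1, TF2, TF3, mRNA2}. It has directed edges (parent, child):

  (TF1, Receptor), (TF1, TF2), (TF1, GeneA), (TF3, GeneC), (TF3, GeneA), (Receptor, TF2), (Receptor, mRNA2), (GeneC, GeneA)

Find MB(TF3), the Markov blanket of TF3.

{GeneA, GeneC, TF1}

A node's Markov blanket = Pa ∪ Ch ∪ (parents of Ch other than the node itself).
TF3 has no parents.
TF3 has children GeneA, GeneC.
Parents of each child, excluding TF3:
  GeneC has no other parent.
  parents(GeneA) \ {TF3} = {GeneC, TF1}.
Taking the union gives {GeneA, GeneC, TF1}.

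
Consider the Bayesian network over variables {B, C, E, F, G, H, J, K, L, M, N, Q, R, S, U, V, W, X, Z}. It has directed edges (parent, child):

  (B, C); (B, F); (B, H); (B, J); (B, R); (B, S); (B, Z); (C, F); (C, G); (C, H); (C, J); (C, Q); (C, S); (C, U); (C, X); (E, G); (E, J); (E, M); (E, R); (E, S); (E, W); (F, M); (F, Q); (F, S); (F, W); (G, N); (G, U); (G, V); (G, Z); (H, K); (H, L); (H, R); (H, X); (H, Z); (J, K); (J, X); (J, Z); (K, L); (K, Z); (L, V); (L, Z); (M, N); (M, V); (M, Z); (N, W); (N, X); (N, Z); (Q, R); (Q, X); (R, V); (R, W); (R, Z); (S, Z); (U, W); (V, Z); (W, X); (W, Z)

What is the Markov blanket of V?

The Markov blanket of a node is its parents, its children, and the other parents of its children.
Parents of V: G, L, M, R.
Ch(V) = {Z}.
Other parents of V's children:
  parents(Z) \ {V} = {B, G, H, J, K, L, M, N, R, S, W}.
Taking the union gives {B, G, H, J, K, L, M, N, R, S, W, Z}.

{B, G, H, J, K, L, M, N, R, S, W, Z}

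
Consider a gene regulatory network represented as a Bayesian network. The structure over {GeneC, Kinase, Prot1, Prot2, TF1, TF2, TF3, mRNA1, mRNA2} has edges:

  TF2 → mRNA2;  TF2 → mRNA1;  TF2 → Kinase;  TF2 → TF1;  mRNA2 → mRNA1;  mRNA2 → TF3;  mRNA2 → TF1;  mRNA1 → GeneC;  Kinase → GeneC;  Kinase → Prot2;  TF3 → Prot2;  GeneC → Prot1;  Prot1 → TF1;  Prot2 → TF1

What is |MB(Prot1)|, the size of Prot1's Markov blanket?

Prot1's parents: GeneC.
Prot1 has child TF1.
Other parents of Prot1's children:
  TF1: Prot2, TF2, mRNA2
MB(Prot1) = {GeneC, Prot2, TF1, TF2, mRNA2}, which has 5 nodes.

5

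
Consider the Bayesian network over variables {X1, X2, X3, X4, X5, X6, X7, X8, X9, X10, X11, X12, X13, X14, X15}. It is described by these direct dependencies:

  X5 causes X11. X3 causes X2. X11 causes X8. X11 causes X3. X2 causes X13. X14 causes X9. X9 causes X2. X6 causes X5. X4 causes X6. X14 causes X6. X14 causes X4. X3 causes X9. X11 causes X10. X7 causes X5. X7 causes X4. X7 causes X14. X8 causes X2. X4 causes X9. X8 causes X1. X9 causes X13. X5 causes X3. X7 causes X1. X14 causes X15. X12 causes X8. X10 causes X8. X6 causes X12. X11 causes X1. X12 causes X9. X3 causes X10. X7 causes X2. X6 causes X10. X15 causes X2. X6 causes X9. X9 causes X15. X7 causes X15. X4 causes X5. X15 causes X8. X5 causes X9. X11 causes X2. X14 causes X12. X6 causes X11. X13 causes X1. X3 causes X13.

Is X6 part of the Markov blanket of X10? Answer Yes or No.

Yes

X6 is a parent of X10.
So X6 ∈ MB(X10).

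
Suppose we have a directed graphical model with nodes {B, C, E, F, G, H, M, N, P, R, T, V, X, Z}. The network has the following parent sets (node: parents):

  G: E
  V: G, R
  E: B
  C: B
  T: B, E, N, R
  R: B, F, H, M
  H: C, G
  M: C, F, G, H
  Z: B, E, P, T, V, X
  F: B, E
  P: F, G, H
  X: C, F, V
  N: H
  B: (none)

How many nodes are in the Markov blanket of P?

P's children: Z.
P's parents: F, G, H.
Parents of each child, excluding P:
  Z also has parents B, E, T, V, X.
MB(P) = {B, E, F, G, H, T, V, X, Z}, which has 9 nodes.

9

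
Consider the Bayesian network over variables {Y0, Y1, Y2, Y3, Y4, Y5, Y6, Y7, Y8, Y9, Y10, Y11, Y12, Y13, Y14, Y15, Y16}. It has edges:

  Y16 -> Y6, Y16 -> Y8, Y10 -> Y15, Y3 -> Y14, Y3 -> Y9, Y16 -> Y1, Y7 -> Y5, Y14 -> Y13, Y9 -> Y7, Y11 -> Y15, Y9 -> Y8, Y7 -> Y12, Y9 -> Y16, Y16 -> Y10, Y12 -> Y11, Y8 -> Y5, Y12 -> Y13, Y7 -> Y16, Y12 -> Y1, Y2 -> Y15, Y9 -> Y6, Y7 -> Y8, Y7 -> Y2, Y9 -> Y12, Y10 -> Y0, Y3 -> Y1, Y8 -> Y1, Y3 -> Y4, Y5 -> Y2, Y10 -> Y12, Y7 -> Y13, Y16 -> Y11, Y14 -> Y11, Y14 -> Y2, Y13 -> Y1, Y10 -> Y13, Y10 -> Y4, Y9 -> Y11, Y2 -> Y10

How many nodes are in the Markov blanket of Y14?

The Markov blanket of a node is its parents, its children, and the other parents of its children.
Parents of Y14: Y3.
Children of Y14: Y2, Y11, Y13.
Parents of each child, excluding Y14:
  Y2: Y5, Y7
  Y13: Y7, Y10, Y12
  Y11: Y9, Y12, Y16
MB(Y14) = {Y2, Y3, Y5, Y7, Y9, Y10, Y11, Y12, Y13, Y16}, which has 10 nodes.

10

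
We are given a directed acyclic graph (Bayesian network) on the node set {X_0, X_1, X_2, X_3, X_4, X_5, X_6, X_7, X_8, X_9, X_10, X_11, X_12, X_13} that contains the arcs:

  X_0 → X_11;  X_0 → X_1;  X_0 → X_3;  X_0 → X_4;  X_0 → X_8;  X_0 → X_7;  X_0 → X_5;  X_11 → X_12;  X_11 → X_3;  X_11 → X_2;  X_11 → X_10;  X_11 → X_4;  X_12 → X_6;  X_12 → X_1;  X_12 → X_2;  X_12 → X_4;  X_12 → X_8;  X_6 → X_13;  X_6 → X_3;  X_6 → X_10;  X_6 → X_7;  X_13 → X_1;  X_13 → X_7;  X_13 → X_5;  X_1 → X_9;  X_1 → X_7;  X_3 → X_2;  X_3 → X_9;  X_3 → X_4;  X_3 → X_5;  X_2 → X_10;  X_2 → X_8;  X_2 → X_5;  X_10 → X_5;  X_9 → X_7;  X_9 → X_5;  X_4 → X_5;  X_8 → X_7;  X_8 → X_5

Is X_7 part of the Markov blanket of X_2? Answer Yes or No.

No

Pa(X_2) = {X_3, X_11, X_12}.
X_2's children: X_5, X_8, X_10.
For each child, the remaining parents (spouses of X_2):
  X_10: X_6, X_11
  X_8: X_0, X_12
  X_5: X_0, X_3, X_4, X_8, X_9, X_10, X_13
MB(X_2) = {X_0, X_3, X_4, X_5, X_6, X_8, X_9, X_10, X_11, X_12, X_13}; X_7 is not in this set.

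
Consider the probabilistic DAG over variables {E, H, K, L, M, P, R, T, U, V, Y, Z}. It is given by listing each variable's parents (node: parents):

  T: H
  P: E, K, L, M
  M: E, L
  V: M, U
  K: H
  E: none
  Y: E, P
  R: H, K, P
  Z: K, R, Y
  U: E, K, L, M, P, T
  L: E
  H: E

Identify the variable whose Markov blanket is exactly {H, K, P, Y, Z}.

R

The target node must have every member of {H, K, P, Y, Z} as a parent, child, or co-parent, and no others.
Parents of R: H, K, P; children: Z; co-parents: K, Y.
These exactly cover the given set, so the node is R.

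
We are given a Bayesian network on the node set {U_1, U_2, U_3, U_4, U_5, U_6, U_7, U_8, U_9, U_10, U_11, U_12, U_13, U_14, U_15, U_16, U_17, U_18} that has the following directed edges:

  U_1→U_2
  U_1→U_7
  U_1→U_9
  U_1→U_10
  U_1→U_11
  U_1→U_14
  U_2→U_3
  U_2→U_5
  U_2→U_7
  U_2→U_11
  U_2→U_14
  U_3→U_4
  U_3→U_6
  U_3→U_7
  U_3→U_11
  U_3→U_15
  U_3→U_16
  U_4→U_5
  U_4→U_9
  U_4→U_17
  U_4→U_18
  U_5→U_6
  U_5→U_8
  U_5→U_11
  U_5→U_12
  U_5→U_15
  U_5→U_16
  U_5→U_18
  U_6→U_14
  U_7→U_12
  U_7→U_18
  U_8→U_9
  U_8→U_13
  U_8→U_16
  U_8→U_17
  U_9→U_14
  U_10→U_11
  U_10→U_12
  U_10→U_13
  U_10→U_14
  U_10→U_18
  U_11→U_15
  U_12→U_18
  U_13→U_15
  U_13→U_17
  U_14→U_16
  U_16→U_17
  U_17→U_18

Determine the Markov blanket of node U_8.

{U_1, U_3, U_4, U_5, U_9, U_10, U_13, U_14, U_16, U_17}

U_8's parents: U_5.
U_8 has children U_9, U_13, U_16, U_17.
Parents of each child, excluding U_8:
  parents(U_9) \ {U_8} = {U_1, U_4}.
  U_13 also has parent U_10.
  U_16's other parents are U_3, U_5, U_14.
  U_17's other parents are U_4, U_13, U_16.
MB(U_8) = {U_1, U_3, U_4, U_5, U_9, U_10, U_13, U_14, U_16, U_17}.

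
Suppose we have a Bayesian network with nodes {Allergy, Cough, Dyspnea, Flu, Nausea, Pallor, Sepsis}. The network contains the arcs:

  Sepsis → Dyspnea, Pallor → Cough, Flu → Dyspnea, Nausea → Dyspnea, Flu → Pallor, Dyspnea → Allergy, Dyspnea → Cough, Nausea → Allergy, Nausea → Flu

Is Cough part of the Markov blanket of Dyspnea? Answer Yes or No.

Cough is a child of Dyspnea.
So Cough ∈ MB(Dyspnea).

Yes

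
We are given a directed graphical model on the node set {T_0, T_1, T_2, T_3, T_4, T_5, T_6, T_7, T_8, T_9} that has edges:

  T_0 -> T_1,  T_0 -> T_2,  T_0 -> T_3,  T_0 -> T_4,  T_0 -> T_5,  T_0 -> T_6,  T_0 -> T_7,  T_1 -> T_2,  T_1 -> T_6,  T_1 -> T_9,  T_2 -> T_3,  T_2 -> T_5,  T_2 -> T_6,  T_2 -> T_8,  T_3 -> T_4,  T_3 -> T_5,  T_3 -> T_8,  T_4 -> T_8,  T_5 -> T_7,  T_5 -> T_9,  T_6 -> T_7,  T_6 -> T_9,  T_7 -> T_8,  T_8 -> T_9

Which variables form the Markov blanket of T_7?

{T_0, T_2, T_3, T_4, T_5, T_6, T_8}

Recall MB(v) = parents ∪ children ∪ spouses, where spouses are the other parents of v's children.
Pa(T_7) = {T_0, T_5, T_6}.
T_7's children: T_8.
Other parents of T_7's children:
  T_8's other parents are T_2, T_3, T_4.
MB(T_7) = {T_0, T_2, T_3, T_4, T_5, T_6, T_8}.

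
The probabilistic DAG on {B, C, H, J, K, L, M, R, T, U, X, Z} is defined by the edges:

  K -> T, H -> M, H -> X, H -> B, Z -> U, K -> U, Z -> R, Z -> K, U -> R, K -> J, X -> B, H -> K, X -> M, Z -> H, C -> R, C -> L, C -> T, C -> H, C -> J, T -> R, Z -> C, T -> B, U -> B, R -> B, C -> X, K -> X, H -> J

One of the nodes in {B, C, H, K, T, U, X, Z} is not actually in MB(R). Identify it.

K

A node's Markov blanket = Pa ∪ Ch ∪ (parents of Ch other than the node itself).
Pa(R) = {C, T, U, Z}.
R has child B.
Parents of each child, excluding R:
  parents(B) \ {R} = {H, T, U, X}.
MB(R) = {B, C, H, T, U, X, Z}.
K is neither a parent, child, nor co-parent of R, so it does not belong.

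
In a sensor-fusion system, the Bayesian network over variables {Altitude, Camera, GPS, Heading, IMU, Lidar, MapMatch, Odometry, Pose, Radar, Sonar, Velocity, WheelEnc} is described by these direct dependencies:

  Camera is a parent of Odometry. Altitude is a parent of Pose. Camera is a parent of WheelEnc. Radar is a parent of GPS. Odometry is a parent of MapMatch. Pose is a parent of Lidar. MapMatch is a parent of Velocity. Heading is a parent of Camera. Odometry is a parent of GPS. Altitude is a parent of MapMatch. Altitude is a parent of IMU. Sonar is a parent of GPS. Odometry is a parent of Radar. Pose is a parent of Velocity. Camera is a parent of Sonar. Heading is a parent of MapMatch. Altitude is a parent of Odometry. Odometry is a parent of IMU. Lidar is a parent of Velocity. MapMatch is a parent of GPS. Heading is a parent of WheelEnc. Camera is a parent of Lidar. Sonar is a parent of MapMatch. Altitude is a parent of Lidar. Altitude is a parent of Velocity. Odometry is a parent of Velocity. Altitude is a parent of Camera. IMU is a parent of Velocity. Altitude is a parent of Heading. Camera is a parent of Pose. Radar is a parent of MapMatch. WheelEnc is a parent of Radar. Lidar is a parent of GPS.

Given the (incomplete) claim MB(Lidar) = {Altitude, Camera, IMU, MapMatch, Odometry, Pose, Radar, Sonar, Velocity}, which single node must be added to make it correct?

GPS

By definition, MB(Lidar) is built from Lidar's parents, Lidar's children, and the co-parents of Lidar.
Lidar's parents: Altitude, Camera, Pose.
Lidar has children GPS, Velocity.
For each child, the remaining parents (spouses of Lidar):
  Velocity also has parents Altitude, IMU, MapMatch, Odometry, Pose.
  GPS also has parents MapMatch, Odometry, Radar, Sonar.
MB(Lidar) = {Altitude, Camera, GPS, IMU, MapMatch, Odometry, Pose, Radar, Sonar, Velocity}.
Comparing with the claimed set, GPS is missing.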